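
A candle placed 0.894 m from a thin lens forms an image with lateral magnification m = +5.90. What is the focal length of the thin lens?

f = 1.08 m (converging)

m = −d_i/d_o ⇒ d_i = −m·d_o = −(+5.90)·(0.894) = -5.275 m.
1/f = 1/d_o + 1/d_i = 1/(0.894) + 1/(-5.275) = 0.9290, so f = 1.08 m.
Since f is positive, the thin lens is converging.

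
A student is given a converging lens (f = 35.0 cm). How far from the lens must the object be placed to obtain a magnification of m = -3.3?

45.6 cm

m = −d_i/d_o ⇒ d_i = −m·d_o.
1/f = 1/d_o + 1/d_i = 1/d_o − 1/(m·d_o) = (1 − 1/m)/d_o, so d_o = f(1 − 1/m) = (35.00)(1 − 1/(-3.3)) = 45.6 cm.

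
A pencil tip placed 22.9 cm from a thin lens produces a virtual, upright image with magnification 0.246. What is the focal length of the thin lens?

m = −d_i/d_o ⇒ d_i = −m·d_o = −(+0.246)·(22.9) = -5.633 cm.
1/f = 1/d_o + 1/d_i = 1/(22.9) + 1/(-5.633) = -0.1339, so f = -7.47 cm.
Since f is negative, the thin lens is diverging.

f = -7.47 cm (diverging)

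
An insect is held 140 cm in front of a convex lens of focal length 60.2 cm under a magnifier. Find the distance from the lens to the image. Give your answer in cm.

Thin-lens equation: 1/d_i = 1/f − 1/d_o = 1/(60.20) − 1/(140) = 0.01661 − 0.007143 = 0.009468, so d_i = 106 cm.
The image is real, inverted and reduced, on the far side of the lens.

106 cm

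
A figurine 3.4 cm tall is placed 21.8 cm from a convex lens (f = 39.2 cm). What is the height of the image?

7.66 cm

1/d_i = 1/f − 1/d_o = 1/(39.20) − 1/(21.8) = -0.02036, so d_i = -49.11 cm.
m = −d_i/d_o = +2.253.
|h_i| = |m|·h_o = 2.253 × 3.4 = 7.66 cm. The image is virtual, upright and enlarged, on the same side as the object.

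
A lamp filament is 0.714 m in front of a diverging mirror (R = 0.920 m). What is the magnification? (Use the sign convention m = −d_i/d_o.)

f = R/2 = 0.920/2 = 0.4600 m; for a diverging mirror, f = -0.4600 m.
1/d_i = 1/f − 1/d_o = 1/(-0.4600) − 1/(0.714) = -3.574, so d_i = -0.2798 m.
m = −d_i/d_o = −(-0.2798)/(0.714) = +0.392.
The image is virtual, upright and reduced, behind the mirror.

m = +0.392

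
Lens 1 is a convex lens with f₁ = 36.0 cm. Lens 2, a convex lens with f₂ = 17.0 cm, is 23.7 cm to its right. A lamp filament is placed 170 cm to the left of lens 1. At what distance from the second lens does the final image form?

Lens 1: 1/d_i1 = 1/f₁ − 1/d_o1 = 1/(36.0) − 1/(170) = 0.02190, so d_i1 = 45.67 cm.
The intermediate image is 45.67 cm to the right of lens 1, which lies 21.97 cm to the right of lens 2 — a virtual object — so d_o2 = −21.97 cm.
Lens 2: 1/d_i2 = 1/f₂ − 1/d_o2 = 1/(17.0) − 1/(-21.97) = 0.1043, so d_i2 = 9.58 cm.
The final image is real, 9.58 cm to the right of lens 2 (overall magnification ≈ -0.12).

9.58 cm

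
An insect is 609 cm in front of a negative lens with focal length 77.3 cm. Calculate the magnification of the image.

For a negative lens, f = -77.3 cm.
1/d_i = 1/f − 1/d_o = 1/(-77.30) − 1/(609) = -0.01458, so d_i = -68.59 cm.
m = −d_i/d_o = −(-68.59)/(609) = +0.113.
The image is virtual, upright and reduced, on the same side as the object.

m = +0.113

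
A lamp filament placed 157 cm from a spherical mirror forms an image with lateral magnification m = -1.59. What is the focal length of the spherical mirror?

m = −d_i/d_o ⇒ d_i = −m·d_o = −(-1.59)·(157) = 249.6 cm.
1/f = 1/d_o + 1/d_i = 1/(157) + 1/(249.6) = 0.01038, so f = 96.4 cm.
Since f is positive, the spherical mirror is concave.

f = 96.4 cm (concave)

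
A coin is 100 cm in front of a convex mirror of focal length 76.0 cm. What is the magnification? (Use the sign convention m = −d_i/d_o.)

For a convex mirror, f = -76.0 cm.
1/d_i = 1/f − 1/d_o = 1/(-76.00) − 1/(100) = -0.02316, so d_i = -43.18 cm.
m = −d_i/d_o = −(-43.18)/(100) = +0.432.
The image is virtual, upright and reduced, behind the mirror.

m = +0.432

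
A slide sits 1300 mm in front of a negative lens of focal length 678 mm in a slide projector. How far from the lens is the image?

For a negative lens, f = -678 mm.
Thin-lens equation: 1/d_i = 1/f − 1/d_o = 1/(-678.0) − 1/(1300) = -0.001475 − 0.0007692 = -0.002244, so d_i = -446 mm.
The image is virtual, upright and reduced, on the same side as the object.

446 mm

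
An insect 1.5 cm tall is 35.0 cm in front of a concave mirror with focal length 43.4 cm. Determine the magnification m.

1/d_i = 1/f − 1/d_o = 1/(43.40) − 1/(35.0) = -0.005530, so d_i = -180.8 cm.
m = −d_i/d_o = −(-180.8)/(35.0) = +5.17.
The image is virtual, upright and enlarged, behind the mirror.

m = +5.17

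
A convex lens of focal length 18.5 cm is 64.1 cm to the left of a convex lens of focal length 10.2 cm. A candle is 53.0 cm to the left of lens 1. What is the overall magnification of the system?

m = +0.215

Lens 1: 1/d_i1 = 1/(18.5) − 1/(53.0) = 0.03519, so d_i1 = 28.42 cm; m₁ = −d_i1/d_o1 = -0.5362.
d_o2 = 64.1 − (28.42) = 35.68 cm.
Lens 2: 1/d_i2 = 1/(10.2) − 1/(35.68) = 0.07001, so d_i2 = 14.28 cm; m₂ = −d_i2/d_o2 = -0.4003.
m = m₁·m₂ = (-0.5362)(-0.4003) = +0.215.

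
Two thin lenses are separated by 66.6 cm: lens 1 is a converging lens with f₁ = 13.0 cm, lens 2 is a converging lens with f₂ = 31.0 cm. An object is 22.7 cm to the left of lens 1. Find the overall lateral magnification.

Lens 1: 1/d_i1 = 1/(13.0) − 1/(22.7) = 0.03287, so d_i1 = 30.42 cm; m₁ = −d_i1/d_o1 = -1.340.
d_o2 = 66.6 − (30.42) = 36.18 cm.
Lens 2: 1/d_i2 = 1/(31.0) − 1/(36.18) = 0.004618, so d_i2 = 216.5 cm; m₂ = −d_i2/d_o2 = -5.985.
m = m₁·m₂ = (-1.340)(-5.985) = +8.02.

m = +8.02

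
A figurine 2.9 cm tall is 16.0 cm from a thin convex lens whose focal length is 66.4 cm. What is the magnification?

1/d_i = 1/f − 1/d_o = 1/(66.40) − 1/(16.0) = -0.04744, so d_i = -21.08 cm.
m = −d_i/d_o = −(-21.08)/(16.0) = +1.32.
The image is virtual, upright and enlarged, on the same side as the object.

m = +1.32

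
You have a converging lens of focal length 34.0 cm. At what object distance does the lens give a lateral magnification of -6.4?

39.3 cm

m = −d_i/d_o ⇒ d_i = −m·d_o.
1/f = 1/d_o + 1/d_i = 1/d_o − 1/(m·d_o) = (1 − 1/m)/d_o, so d_o = f(1 − 1/m) = (34.00)(1 − 1/(-6.4)) = 39.3 cm.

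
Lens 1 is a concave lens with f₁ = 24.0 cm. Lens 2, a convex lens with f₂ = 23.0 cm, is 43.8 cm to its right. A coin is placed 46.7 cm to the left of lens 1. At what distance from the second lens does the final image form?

Lens 1 is diverging, so f₁ = −24.0 cm.
Lens 1: 1/d_i1 = 1/f₁ − 1/d_o1 = 1/(-24.0) − 1/(46.7) = -0.06308, so d_i1 = -15.85 cm.
The intermediate image is 15.85 cm to the left of lens 1 (virtual), which is 43.8 − (-15.85) = 59.65 cm to the left of lens 2, so d_o2 = +59.65 cm.
Lens 2: 1/d_i2 = 1/f₂ − 1/d_o2 = 1/(23.0) − 1/(59.65) = 0.02671, so d_i2 = 37.4 cm.
The final image is real, 37.4 cm to the right of lens 2 (overall magnification ≈ -0.21).

37.4 cm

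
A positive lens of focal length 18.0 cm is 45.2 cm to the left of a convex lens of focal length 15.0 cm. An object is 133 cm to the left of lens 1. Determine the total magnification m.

m = +0.250

Lens 1: 1/d_i1 = 1/(18.0) − 1/(133) = 0.04804, so d_i1 = 20.82 cm; m₁ = −d_i1/d_o1 = -0.1565.
d_o2 = 45.2 − (20.82) = 24.38 cm.
Lens 2: 1/d_i2 = 1/(15.0) − 1/(24.38) = 0.02565, so d_i2 = 38.99 cm; m₂ = −d_i2/d_o2 = -1.599.
m = m₁·m₂ = (-0.1565)(-1.599) = +0.250.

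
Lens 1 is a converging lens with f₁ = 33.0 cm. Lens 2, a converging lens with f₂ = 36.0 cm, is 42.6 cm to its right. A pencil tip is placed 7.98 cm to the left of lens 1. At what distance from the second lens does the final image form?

Lens 1: 1/d_i1 = 1/f₁ − 1/d_o1 = 1/(33.0) − 1/(7.98) = -0.09501, so d_i1 = -10.53 cm.
The intermediate image is 10.53 cm to the left of lens 1 (virtual), which is 42.6 − (-10.53) = 53.13 cm to the left of lens 2, so d_o2 = +53.13 cm.
Lens 2: 1/d_i2 = 1/f₂ − 1/d_o2 = 1/(36.0) − 1/(53.13) = 0.008956, so d_i2 = 112 cm.
The final image is real, 112 cm to the right of lens 2 (overall magnification ≈ -2.8).

112 cm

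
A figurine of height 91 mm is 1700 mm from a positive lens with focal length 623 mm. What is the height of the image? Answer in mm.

52.6 mm

1/d_i = 1/f − 1/d_o = 1/(623.0) − 1/(1700) = 0.001017, so d_i = 983.4 mm.
m = −d_i/d_o = -0.5785.
|h_i| = |m|·h_o = 0.5785 × 91 = 52.6 mm. The image is real, inverted and reduced, on the far side of the lens.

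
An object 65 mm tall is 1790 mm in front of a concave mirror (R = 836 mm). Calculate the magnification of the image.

m = -0.305

f = R/2 = 836/2 = 418.0 mm.
1/d_i = 1/f − 1/d_o = 1/(418.0) − 1/(1790) = 0.001834, so d_i = 545.3 mm.
m = −d_i/d_o = −(545.3)/(1790) = -0.305.
The image is real, inverted and reduced, in front of the mirror.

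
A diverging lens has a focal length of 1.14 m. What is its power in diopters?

For a diverging lens, f = −1.14 m.
P = 1/f = 1/(-1.14 m) = -0.877 D.

P = -0.877 D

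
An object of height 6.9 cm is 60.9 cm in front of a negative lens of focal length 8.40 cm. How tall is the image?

0.836 cm

For a negative lens, f = -8.40 cm.
1/d_i = 1/f − 1/d_o = 1/(-8.400) − 1/(60.9) = -0.1355, so d_i = -7.382 cm.
m = −d_i/d_o = +0.1212.
|h_i| = |m|·h_o = 0.1212 × 6.9 = 0.836 cm. The image is virtual, upright and reduced, on the same side as the object.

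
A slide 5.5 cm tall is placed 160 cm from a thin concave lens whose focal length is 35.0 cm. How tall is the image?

For a concave lens, f = -35.0 cm.
1/d_i = 1/f − 1/d_o = 1/(-35.00) − 1/(160) = -0.03482, so d_i = -28.72 cm.
m = −d_i/d_o = +0.1795.
|h_i| = |m|·h_o = 0.1795 × 5.5 = 0.987 cm. The image is virtual, upright and reduced, on the same side as the object.

0.987 cm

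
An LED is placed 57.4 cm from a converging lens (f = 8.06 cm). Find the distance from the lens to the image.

9.38 cm

Thin-lens equation: 1/q = 1/f − 1/p = 1/(8.060) − 1/(57.4) = 0.1241 − 0.01742 = 0.1066, so q = 9.38 cm.
The image is real, inverted and reduced, on the far side of the lens.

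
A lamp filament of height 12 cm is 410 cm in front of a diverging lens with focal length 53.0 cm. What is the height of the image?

1.37 cm

For a diverging lens, f = -53.0 cm.
1/d_i = 1/f − 1/d_o = 1/(-53.00) − 1/(410) = -0.02131, so d_i = -46.93 cm.
m = −d_i/d_o = +0.1145.
|h_i| = |m|·h_o = 0.1145 × 12 = 1.37 cm. The image is virtual, upright and reduced, on the same side as the object.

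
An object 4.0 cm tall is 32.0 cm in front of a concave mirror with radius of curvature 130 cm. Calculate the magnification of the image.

f = R/2 = 130/2 = 65.00 cm.
1/d_i = 1/f − 1/d_o = 1/(65.00) − 1/(32.0) = -0.01587, so d_i = -63.03 cm.
m = −d_i/d_o = −(-63.03)/(32.0) = +1.97.
The image is virtual, upright and enlarged, behind the mirror.

m = +1.97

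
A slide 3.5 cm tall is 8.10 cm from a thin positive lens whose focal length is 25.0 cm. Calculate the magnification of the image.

m = +1.48

1/d_i = 1/f − 1/d_o = 1/(25.00) − 1/(8.10) = -0.08346, so d_i = -11.98 cm.
m = −d_i/d_o = −(-11.98)/(8.10) = +1.48.
The image is virtual, upright and enlarged, on the same side as the object.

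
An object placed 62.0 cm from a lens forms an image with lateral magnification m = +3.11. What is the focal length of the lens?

f = 91.4 cm (converging)

m = −d_i/d_o ⇒ d_i = −m·d_o = −(+3.11)·(62.0) = -192.8 cm.
1/f = 1/d_o + 1/d_i = 1/(62.0) + 1/(-192.8) = 0.01094, so f = 91.4 cm.
Since f is positive, the lens is converging.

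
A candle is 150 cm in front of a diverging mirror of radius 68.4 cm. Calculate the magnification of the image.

f = R/2 = 68.4/2 = 34.20 cm; for a diverging mirror, f = -34.20 cm.
1/d_i = 1/f − 1/d_o = 1/(-34.20) − 1/(150) = -0.03591, so d_i = -27.85 cm.
m = −d_i/d_o = −(-27.85)/(150) = +0.186.
The image is virtual, upright and reduced, behind the mirror.

m = +0.186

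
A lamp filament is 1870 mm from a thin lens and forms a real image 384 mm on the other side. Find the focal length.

Real image ⇒ d_i = +384 mm.
1/f = 1/d_o + 1/d_i = 1/(1870) + 1/(384) = 0.003139, so f = 319 mm.
Since f is positive, the thin lens is converging.

f = 319 mm (converging)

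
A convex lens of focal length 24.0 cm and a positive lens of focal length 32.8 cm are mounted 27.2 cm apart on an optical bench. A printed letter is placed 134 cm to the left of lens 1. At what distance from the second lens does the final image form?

1.92 cm

Lens 1: 1/d_i1 = 1/f₁ − 1/d_o1 = 1/(24.0) − 1/(134) = 0.03420, so d_i1 = 29.24 cm.
The intermediate image is 29.24 cm to the right of lens 1, which lies 2.040 cm to the right of lens 2 — a virtual object — so d_o2 = −2.040 cm.
Lens 2: 1/d_i2 = 1/f₂ − 1/d_o2 = 1/(32.8) − 1/(-2.040) = 0.5207, so d_i2 = 1.92 cm.
The final image is real, 1.92 cm to the right of lens 2 (overall magnification ≈ -0.21).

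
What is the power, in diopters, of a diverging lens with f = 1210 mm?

P = -0.826 D

For a diverging lens, f = −1210 mm.
f = -121 cm = -1.21 m.
P = 1/f = 1/(-1.21 m) = -0.826 D.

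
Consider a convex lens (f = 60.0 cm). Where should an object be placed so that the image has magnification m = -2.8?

81.4 cm

m = −d_i/d_o ⇒ d_i = −m·d_o.
1/f = 1/d_o + 1/d_i = 1/d_o − 1/(m·d_o) = (1 − 1/m)/d_o, so d_o = f(1 − 1/m) = (60.00)(1 − 1/(-2.8)) = 81.4 cm.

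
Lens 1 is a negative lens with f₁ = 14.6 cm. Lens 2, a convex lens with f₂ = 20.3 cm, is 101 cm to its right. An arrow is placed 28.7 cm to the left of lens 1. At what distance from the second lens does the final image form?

24.9 cm

Lens 1 is diverging, so f₁ = −14.6 cm.
Lens 1: 1/d_i1 = 1/f₁ − 1/d_o1 = 1/(-14.6) − 1/(28.7) = -0.1033, so d_i1 = -9.677 cm.
The intermediate image is 9.677 cm to the left of lens 1 (virtual), which is 101 − (-9.677) = 110.7 cm to the left of lens 2, so d_o2 = +110.7 cm.
Lens 2: 1/d_i2 = 1/f₂ − 1/d_o2 = 1/(20.3) − 1/(110.7) = 0.04023, so d_i2 = 24.9 cm.
The final image is real, 24.9 cm to the right of lens 2 (overall magnification ≈ -0.076).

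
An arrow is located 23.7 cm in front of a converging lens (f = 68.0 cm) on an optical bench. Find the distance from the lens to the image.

Thin-lens equation: 1/q = 1/f − 1/p = 1/(68.00) − 1/(23.7) = 0.01471 − 0.04219 = -0.02749, so q = -36.4 cm.
The image is virtual, upright and enlarged, on the same side as the object.

36.4 cm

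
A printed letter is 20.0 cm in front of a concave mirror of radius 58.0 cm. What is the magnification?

f = R/2 = 58.0/2 = 29.00 cm.
1/d_i = 1/f − 1/d_o = 1/(29.00) − 1/(20.0) = -0.01552, so d_i = -64.44 cm.
m = −d_i/d_o = −(-64.44)/(20.0) = +3.22.
The image is virtual, upright and enlarged, behind the mirror.

m = +3.22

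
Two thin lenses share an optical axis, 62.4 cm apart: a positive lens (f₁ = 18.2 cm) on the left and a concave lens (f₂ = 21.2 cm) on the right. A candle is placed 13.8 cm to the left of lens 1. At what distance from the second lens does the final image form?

Lens 1: 1/d_i1 = 1/f₁ − 1/d_o1 = 1/(18.2) − 1/(13.8) = -0.01752, so d_i1 = -57.08 cm.
The intermediate image is 57.08 cm to the left of lens 1 (virtual), which is 62.4 − (-57.08) = 119.5 cm to the left of lens 2, so d_o2 = +119.5 cm.
Lens 2 is diverging, so f₂ = −21.2 cm.
Lens 2: 1/d_i2 = 1/f₂ − 1/d_o2 = 1/(-21.2) − 1/(119.5) = -0.05554, so d_i2 = -18.0 cm.
The final image is virtual, 18.0 cm to the left of lens 2 (overall magnification ≈ 0.62).

18.0 cm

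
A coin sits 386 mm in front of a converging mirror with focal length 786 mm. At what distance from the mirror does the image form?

Mirror equation: 1/q = 1/f − 1/p = 1/(786.0) − 1/(386) = 0.001272 − 0.002591 = -0.001318, so q = -758 mm.
The image is virtual, upright and enlarged, behind the mirror.

758 mm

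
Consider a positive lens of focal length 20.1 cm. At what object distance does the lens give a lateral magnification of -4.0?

25.1 cm

m = −d_i/d_o ⇒ d_i = −m·d_o.
1/f = 1/d_o + 1/d_i = 1/d_o − 1/(m·d_o) = (1 − 1/m)/d_o, so d_o = f(1 − 1/m) = (20.10)(1 − 1/(-4.0)) = 25.1 cm.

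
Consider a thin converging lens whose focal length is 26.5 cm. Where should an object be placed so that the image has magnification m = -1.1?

50.6 cm

m = −d_i/d_o ⇒ d_i = −m·d_o.
1/f = 1/d_o + 1/d_i = 1/d_o − 1/(m·d_o) = (1 − 1/m)/d_o, so d_o = f(1 − 1/m) = (26.50)(1 − 1/(-1.1)) = 50.6 cm.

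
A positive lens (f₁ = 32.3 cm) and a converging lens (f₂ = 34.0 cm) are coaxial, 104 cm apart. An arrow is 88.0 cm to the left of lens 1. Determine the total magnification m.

Lens 1: 1/d_i1 = 1/(32.3) − 1/(88.0) = 0.01960, so d_i1 = 51.03 cm; m₁ = −d_i1/d_o1 = -0.5799.
d_o2 = 104 − (51.03) = 52.97 cm.
Lens 2: 1/d_i2 = 1/(34.0) − 1/(52.97) = 0.01053, so d_i2 = 94.94 cm; m₂ = −d_i2/d_o2 = -1.792.
m = m₁·m₂ = (-0.5799)(-1.792) = +1.04.

m = +1.04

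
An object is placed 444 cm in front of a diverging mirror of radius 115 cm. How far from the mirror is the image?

50.9 cm

f = R/2 = 115/2 = 57.50 cm; for a diverging mirror, f = -57.50 cm.
Mirror equation: 1/d_i = 1/f − 1/d_o = 1/(-57.50) − 1/(444) = -0.01739 − 0.002252 = -0.01964, so d_i = -50.9 cm.
The image is virtual, upright and reduced, behind the mirror.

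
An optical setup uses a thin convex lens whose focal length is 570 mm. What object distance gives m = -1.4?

m = −d_i/d_o ⇒ d_i = −m·d_o.
1/f = 1/d_o + 1/d_i = 1/d_o − 1/(m·d_o) = (1 − 1/m)/d_o, so d_o = f(1 − 1/m) = (570.0)(1 − 1/(-1.4)) = 977 mm.

977 mm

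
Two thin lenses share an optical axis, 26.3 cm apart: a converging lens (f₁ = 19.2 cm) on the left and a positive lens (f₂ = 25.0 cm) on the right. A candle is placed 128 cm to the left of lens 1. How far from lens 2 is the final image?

Lens 1: 1/d_i1 = 1/f₁ − 1/d_o1 = 1/(19.2) − 1/(128) = 0.04427, so d_i1 = 22.59 cm.
The intermediate image is 22.59 cm to the right of lens 1, which is 26.3 − (22.59) = 3.710 cm to the left of lens 2, so d_o2 = +3.710 cm.
Lens 2: 1/d_i2 = 1/f₂ − 1/d_o2 = 1/(25.0) − 1/(3.710) = -0.2295, so d_i2 = -4.36 cm.
The final image is virtual, 4.36 cm to the left of lens 2 (overall magnification ≈ -0.21).

4.36 cm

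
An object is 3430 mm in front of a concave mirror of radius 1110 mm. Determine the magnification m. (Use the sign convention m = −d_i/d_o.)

m = -0.193

f = R/2 = 1110/2 = 555.0 mm.
1/d_i = 1/f − 1/d_o = 1/(555.0) − 1/(3430) = 0.001510, so d_i = 662.1 mm.
m = −d_i/d_o = −(662.1)/(3430) = -0.193.
The image is real, inverted and reduced, in front of the mirror.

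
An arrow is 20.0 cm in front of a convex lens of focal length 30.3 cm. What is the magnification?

m = +2.94

1/d_i = 1/f − 1/d_o = 1/(30.30) − 1/(20.0) = -0.01700, so d_i = -58.83 cm.
m = −d_i/d_o = −(-58.83)/(20.0) = +2.94.
The image is virtual, upright and enlarged, on the same side as the object.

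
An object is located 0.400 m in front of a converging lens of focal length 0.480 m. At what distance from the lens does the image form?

Thin-lens equation: 1/s_i = 1/f − 1/s_o = 1/(0.4800) − 1/(0.400) = 2.083 − 2.500 = -0.4167, so s_i = -2.40 m.
The image is virtual, upright and enlarged, on the same side as the object.

2.40 m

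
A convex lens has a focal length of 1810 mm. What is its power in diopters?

f = 181 cm = 1.81 m.
P = 1/f = 1/(1.81 m) = +0.552 D.

P = +0.552 D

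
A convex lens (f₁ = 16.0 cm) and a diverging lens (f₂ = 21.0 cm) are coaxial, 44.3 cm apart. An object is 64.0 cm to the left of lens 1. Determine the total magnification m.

Lens 1: 1/d_i1 = 1/(16.0) − 1/(64.0) = 0.04688, so d_i1 = 21.33 cm; m₁ = −d_i1/d_o1 = -0.3333.
d_o2 = 44.3 − (21.33) = 22.97 cm.
f₂ = −21.0 cm (diverging).
Lens 2: 1/d_i2 = 1/(-21.0) − 1/(22.97) = -0.09115, so d_i2 = -10.97 cm; m₂ = −d_i2/d_o2 = +0.4776.
m = m₁·m₂ = (-0.3333)(+0.4776) = -0.159.

m = -0.159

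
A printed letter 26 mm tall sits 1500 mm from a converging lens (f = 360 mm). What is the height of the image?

1/d_i = 1/f − 1/d_o = 1/(360.0) − 1/(1500) = 0.002111, so d_i = 473.7 mm.
m = −d_i/d_o = -0.3158.
|h_i| = |m|·h_o = 0.3158 × 26 = 8.21 mm. The image is real, inverted and reduced, on the far side of the lens.

8.21 mm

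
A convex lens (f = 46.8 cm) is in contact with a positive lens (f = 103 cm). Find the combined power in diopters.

P₁ = 1/f₁ = 1/(0.468 m) = +2.137 D; P₂ = 1/f₂ = 1/(1.03 m) = +0.9709 D.
For thin lenses in contact, P = P₁ + P₂ = (+2.137) + (+0.9709) = +3.11 D.

P = +3.11 D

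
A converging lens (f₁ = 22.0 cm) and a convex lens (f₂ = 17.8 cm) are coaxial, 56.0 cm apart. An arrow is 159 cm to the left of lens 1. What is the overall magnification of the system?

m = +0.226

Lens 1: 1/d_i1 = 1/(22.0) − 1/(159) = 0.03917, so d_i1 = 25.53 cm; m₁ = −d_i1/d_o1 = -0.1606.
d_o2 = 56.0 − (25.53) = 30.47 cm.
Lens 2: 1/d_i2 = 1/(17.8) − 1/(30.47) = 0.02336, so d_i2 = 42.81 cm; m₂ = −d_i2/d_o2 = -1.405.
m = m₁·m₂ = (-0.1606)(-1.405) = +0.226.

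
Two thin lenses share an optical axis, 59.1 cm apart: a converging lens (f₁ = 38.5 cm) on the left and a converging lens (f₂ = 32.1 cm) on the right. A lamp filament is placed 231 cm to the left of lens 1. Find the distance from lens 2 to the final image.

21.6 cm

Lens 1: 1/d_i1 = 1/f₁ − 1/d_o1 = 1/(38.5) − 1/(231) = 0.02165, so d_i1 = 46.20 cm.
The intermediate image is 46.20 cm to the right of lens 1, which is 59.1 − (46.20) = 12.90 cm to the left of lens 2, so d_o2 = +12.90 cm.
Lens 2: 1/d_i2 = 1/f₂ − 1/d_o2 = 1/(32.1) − 1/(12.90) = -0.04637, so d_i2 = -21.6 cm.
The final image is virtual, 21.6 cm to the left of lens 2 (overall magnification ≈ -0.33).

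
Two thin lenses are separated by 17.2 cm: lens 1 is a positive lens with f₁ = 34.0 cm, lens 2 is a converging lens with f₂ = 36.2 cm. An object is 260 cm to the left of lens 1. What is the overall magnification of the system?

m = -0.0937

Lens 1: 1/d_i1 = 1/(34.0) − 1/(260) = 0.02557, so d_i1 = 39.12 cm; m₁ = −d_i1/d_o1 = -0.1505.
d_o2 = 17.2 − (39.12) = -21.92 cm (virtual object).
Lens 2: 1/d_i2 = 1/(36.2) − 1/(-21.92) = 0.07324, so d_i2 = 13.65 cm; m₂ = −d_i2/d_o2 = +0.6228.
m = m₁·m₂ = (-0.1505)(+0.6228) = -0.0937.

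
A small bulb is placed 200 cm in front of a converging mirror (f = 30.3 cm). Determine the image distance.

35.7 cm

Mirror equation: 1/q = 1/f − 1/p = 1/(30.30) − 1/(200) = 0.03300 − 0.005000 = 0.02800, so q = 35.7 cm.
The image is real, inverted and reduced, in front of the mirror.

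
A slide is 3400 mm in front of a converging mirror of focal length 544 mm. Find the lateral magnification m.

m = -0.190

1/d_i = 1/f − 1/d_o = 1/(544.0) − 1/(3400) = 0.001544, so d_i = 647.6 mm.
m = −d_i/d_o = −(647.6)/(3400) = -0.190.
The image is real, inverted and reduced, in front of the mirror.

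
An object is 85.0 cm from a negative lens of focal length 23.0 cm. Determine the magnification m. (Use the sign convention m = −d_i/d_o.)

m = +0.213

For a negative lens, f = -23.0 cm.
1/d_i = 1/f − 1/d_o = 1/(-23.00) − 1/(85.0) = -0.05524, so d_i = -18.10 cm.
m = −d_i/d_o = −(-18.10)/(85.0) = +0.213.
The image is virtual, upright and reduced, on the same side as the object.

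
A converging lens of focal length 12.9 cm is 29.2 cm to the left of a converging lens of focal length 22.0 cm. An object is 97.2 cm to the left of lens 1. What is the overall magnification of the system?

Lens 1: 1/d_i1 = 1/(12.9) − 1/(97.2) = 0.06723, so d_i1 = 14.87 cm; m₁ = −d_i1/d_o1 = -0.1530.
d_o2 = 29.2 − (14.87) = 14.33 cm.
Lens 2: 1/d_i2 = 1/(22.0) − 1/(14.33) = -0.02433, so d_i2 = -41.10 cm; m₂ = −d_i2/d_o2 = +2.868.
m = m₁·m₂ = (-0.1530)(+2.868) = -0.439.

m = -0.439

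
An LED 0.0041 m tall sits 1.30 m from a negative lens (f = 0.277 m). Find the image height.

0.000720 m

For a negative lens, f = -0.277 m.
1/d_i = 1/f − 1/d_o = 1/(-0.2770) − 1/(1.30) = -4.379, so d_i = -0.2283 m.
m = −d_i/d_o = +0.1756.
|h_i| = |m|·h_o = 0.1756 × 0.0041 = 0.000720 m. The image is virtual, upright and reduced, on the same side as the object.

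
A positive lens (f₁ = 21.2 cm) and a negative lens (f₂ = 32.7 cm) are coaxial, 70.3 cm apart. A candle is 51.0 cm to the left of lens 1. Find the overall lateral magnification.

m = -0.349

Lens 1: 1/d_i1 = 1/(21.2) − 1/(51.0) = 0.02756, so d_i1 = 36.28 cm; m₁ = −d_i1/d_o1 = -0.7114.
d_o2 = 70.3 − (36.28) = 34.02 cm.
f₂ = −32.7 cm (diverging).
Lens 2: 1/d_i2 = 1/(-32.7) − 1/(34.02) = -0.05998, so d_i2 = -16.67 cm; m₂ = −d_i2/d_o2 = +0.4901.
m = m₁·m₂ = (-0.7114)(+0.4901) = -0.349.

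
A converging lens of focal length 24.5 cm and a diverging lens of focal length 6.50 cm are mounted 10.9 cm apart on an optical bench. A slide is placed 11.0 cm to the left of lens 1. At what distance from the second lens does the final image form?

5.37 cm

Lens 1: 1/d_i1 = 1/f₁ − 1/d_o1 = 1/(24.5) − 1/(11.0) = -0.05009, so d_i1 = -19.96 cm.
The intermediate image is 19.96 cm to the left of lens 1 (virtual), which is 10.9 − (-19.96) = 30.86 cm to the left of lens 2, so d_o2 = +30.86 cm.
Lens 2 is diverging, so f₂ = −6.50 cm.
Lens 2: 1/d_i2 = 1/f₂ − 1/d_o2 = 1/(-6.50) − 1/(30.86) = -0.1863, so d_i2 = -5.37 cm.
The final image is virtual, 5.37 cm to the left of lens 2 (overall magnification ≈ 0.32).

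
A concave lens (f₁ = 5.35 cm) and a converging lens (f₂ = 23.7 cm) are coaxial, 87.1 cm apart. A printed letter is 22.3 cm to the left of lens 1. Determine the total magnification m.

m = -0.0677

f₁ = −5.35 cm (diverging).
Lens 1: 1/d_i1 = 1/(-5.35) − 1/(22.3) = -0.2318, so d_i1 = -4.315 cm; m₁ = −d_i1/d_o1 = +0.1935.
d_o2 = 87.1 − (-4.315) = 91.41 cm.
Lens 2: 1/d_i2 = 1/(23.7) − 1/(91.41) = 0.03125, so d_i2 = 32.00 cm; m₂ = −d_i2/d_o2 = -0.3500.
m = m₁·m₂ = (+0.1935)(-0.3500) = -0.0677.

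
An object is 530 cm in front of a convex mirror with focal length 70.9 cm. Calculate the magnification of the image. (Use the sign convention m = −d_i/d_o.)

m = +0.118

For a convex mirror, f = -70.9 cm.
1/d_i = 1/f − 1/d_o = 1/(-70.90) − 1/(530) = -0.01599, so d_i = -62.53 cm.
m = −d_i/d_o = −(-62.53)/(530) = +0.118.
The image is virtual, upright and reduced, behind the mirror.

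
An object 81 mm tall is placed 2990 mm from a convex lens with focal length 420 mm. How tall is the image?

1/d_i = 1/f − 1/d_o = 1/(420.0) − 1/(2990) = 0.002047, so d_i = 488.6 mm.
m = −d_i/d_o = -0.1634.
|h_i| = |m|·h_o = 0.1634 × 81 = 13.2 mm. The image is real, inverted and reduced, on the far side of the lens.

13.2 mm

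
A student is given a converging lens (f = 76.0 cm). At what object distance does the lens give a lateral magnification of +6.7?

m = −d_i/d_o ⇒ d_i = −m·d_o.
1/f = 1/d_o + 1/d_i = 1/d_o − 1/(m·d_o) = (1 − 1/m)/d_o, so d_o = f(1 − 1/m) = (76.00)(1 − 1/(+6.7)) = 64.7 cm.

64.7 cm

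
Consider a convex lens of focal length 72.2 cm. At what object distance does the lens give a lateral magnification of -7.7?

81.6 cm

m = −d_i/d_o ⇒ d_i = −m·d_o.
1/f = 1/d_o + 1/d_i = 1/d_o − 1/(m·d_o) = (1 − 1/m)/d_o, so d_o = f(1 − 1/m) = (72.20)(1 − 1/(-7.7)) = 81.6 cm.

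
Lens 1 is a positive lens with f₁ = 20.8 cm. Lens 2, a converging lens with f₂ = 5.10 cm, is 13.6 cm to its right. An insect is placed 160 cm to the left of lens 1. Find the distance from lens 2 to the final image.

3.41 cm

Lens 1: 1/d_i1 = 1/f₁ − 1/d_o1 = 1/(20.8) − 1/(160) = 0.04183, so d_i1 = 23.91 cm.
The intermediate image is 23.91 cm to the right of lens 1, which lies 10.31 cm to the right of lens 2 — a virtual object — so d_o2 = −10.31 cm.
Lens 2: 1/d_i2 = 1/f₂ − 1/d_o2 = 1/(5.10) − 1/(-10.31) = 0.2931, so d_i2 = 3.41 cm.
The final image is real, 3.41 cm to the right of lens 2 (overall magnification ≈ -0.049).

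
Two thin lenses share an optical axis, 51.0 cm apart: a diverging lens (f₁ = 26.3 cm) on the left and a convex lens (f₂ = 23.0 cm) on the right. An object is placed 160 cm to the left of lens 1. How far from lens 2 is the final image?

33.5 cm

Lens 1 is diverging, so f₁ = −26.3 cm.
Lens 1: 1/d_i1 = 1/f₁ − 1/d_o1 = 1/(-26.3) − 1/(160) = -0.04427, so d_i1 = -22.59 cm.
The intermediate image is 22.59 cm to the left of lens 1 (virtual), which is 51.0 − (-22.59) = 73.59 cm to the left of lens 2, so d_o2 = +73.59 cm.
Lens 2: 1/d_i2 = 1/f₂ − 1/d_o2 = 1/(23.0) − 1/(73.59) = 0.02989, so d_i2 = 33.5 cm.
The final image is real, 33.5 cm to the right of lens 2 (overall magnification ≈ -0.064).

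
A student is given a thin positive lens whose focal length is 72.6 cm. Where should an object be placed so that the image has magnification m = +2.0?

36.3 cm

m = −d_i/d_o ⇒ d_i = −m·d_o.
1/f = 1/d_o + 1/d_i = 1/d_o − 1/(m·d_o) = (1 − 1/m)/d_o, so d_o = f(1 − 1/m) = (72.60)(1 − 1/(+2.0)) = 36.3 cm.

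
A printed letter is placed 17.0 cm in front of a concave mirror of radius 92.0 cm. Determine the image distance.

f = R/2 = 92.0/2 = 46.00 cm.
Mirror equation: 1/d_i = 1/f − 1/d_o = 1/(46.00) − 1/(17.0) = 0.02174 − 0.05882 = -0.03708, so d_i = -27.0 cm.
The image is virtual, upright and enlarged, behind the mirror.

27.0 cm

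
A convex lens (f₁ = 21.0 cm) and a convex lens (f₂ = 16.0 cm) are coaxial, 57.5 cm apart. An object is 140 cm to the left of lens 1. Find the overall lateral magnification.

Lens 1: 1/d_i1 = 1/(21.0) − 1/(140) = 0.04048, so d_i1 = 24.71 cm; m₁ = −d_i1/d_o1 = -0.1765.
d_o2 = 57.5 − (24.71) = 32.79 cm.
Lens 2: 1/d_i2 = 1/(16.0) − 1/(32.79) = 0.03200, so d_i2 = 31.25 cm; m₂ = −d_i2/d_o2 = -0.9529.
m = m₁·m₂ = (-0.1765)(-0.9529) = +0.168.

m = +0.168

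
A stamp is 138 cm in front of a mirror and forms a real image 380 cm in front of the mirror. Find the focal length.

f = 101 cm (concave)

Real image ⇒ d_i = +380 cm.
1/f = 1/d_o + 1/d_i = 1/(138) + 1/(380) = 0.009878, so f = 101 cm.
Since f is positive, the mirror is concave.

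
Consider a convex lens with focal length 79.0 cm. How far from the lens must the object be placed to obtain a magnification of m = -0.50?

237 cm

m = −d_i/d_o ⇒ d_i = −m·d_o.
1/f = 1/d_o + 1/d_i = 1/d_o − 1/(m·d_o) = (1 − 1/m)/d_o, so d_o = f(1 − 1/m) = (79.00)(1 − 1/(-0.50)) = 237 cm.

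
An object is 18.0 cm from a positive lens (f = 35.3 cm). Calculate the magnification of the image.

m = +2.04

1/d_i = 1/f − 1/d_o = 1/(35.30) − 1/(18.0) = -0.02723, so d_i = -36.73 cm.
m = −d_i/d_o = −(-36.73)/(18.0) = +2.04.
The image is virtual, upright and enlarged, on the same side as the object.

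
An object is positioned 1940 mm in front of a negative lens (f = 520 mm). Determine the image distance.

For a negative lens, f = -520 mm.
Thin-lens equation: 1/v = 1/f − 1/u = 1/(-520.0) − 1/(1940) = -0.001923 − 0.0005155 = -0.002439, so v = -410 mm.
The image is virtual, upright and reduced, on the same side as the object.

410 mm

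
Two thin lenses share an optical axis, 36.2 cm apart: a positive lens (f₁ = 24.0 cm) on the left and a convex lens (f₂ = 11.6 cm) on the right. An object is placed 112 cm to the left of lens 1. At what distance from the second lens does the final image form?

Lens 1: 1/d_i1 = 1/f₁ − 1/d_o1 = 1/(24.0) − 1/(112) = 0.03274, so d_i1 = 30.55 cm.
The intermediate image is 30.55 cm to the right of lens 1, which is 36.2 − (30.55) = 5.650 cm to the left of lens 2, so d_o2 = +5.650 cm.
Lens 2: 1/d_i2 = 1/f₂ − 1/d_o2 = 1/(11.6) − 1/(5.650) = -0.09078, so d_i2 = -11.0 cm.
The final image is virtual, 11.0 cm to the left of lens 2 (overall magnification ≈ -0.53).

11.0 cm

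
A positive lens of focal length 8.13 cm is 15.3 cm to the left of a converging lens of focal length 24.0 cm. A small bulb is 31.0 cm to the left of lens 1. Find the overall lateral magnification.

Lens 1: 1/d_i1 = 1/(8.13) − 1/(31.0) = 0.09074, so d_i1 = 11.02 cm; m₁ = −d_i1/d_o1 = -0.3555.
d_o2 = 15.3 − (11.02) = 4.280 cm.
Lens 2: 1/d_i2 = 1/(24.0) − 1/(4.280) = -0.1920, so d_i2 = -5.209 cm; m₂ = −d_i2/d_o2 = +1.217.
m = m₁·m₂ = (-0.3555)(+1.217) = -0.433.

m = -0.433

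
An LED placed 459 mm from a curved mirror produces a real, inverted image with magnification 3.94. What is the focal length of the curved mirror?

f = 366 mm (concave)

m = −d_i/d_o ⇒ d_i = −m·d_o = −(-3.94)·(459) = 1808 mm.
1/f = 1/d_o + 1/d_i = 1/(459) + 1/(1808) = 0.002732, so f = 366 mm.
Since f is positive, the curved mirror is concave.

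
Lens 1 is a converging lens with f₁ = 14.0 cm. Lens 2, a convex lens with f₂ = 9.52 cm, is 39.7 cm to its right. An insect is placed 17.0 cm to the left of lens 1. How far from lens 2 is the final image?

Lens 1: 1/d_i1 = 1/f₁ − 1/d_o1 = 1/(14.0) − 1/(17.0) = 0.01261, so d_i1 = 79.33 cm.
The intermediate image is 79.33 cm to the right of lens 1, which lies 39.63 cm to the right of lens 2 — a virtual object — so d_o2 = −39.63 cm.
Lens 2: 1/d_i2 = 1/f₂ − 1/d_o2 = 1/(9.52) − 1/(-39.63) = 0.1303, so d_i2 = 7.68 cm.
The final image is real, 7.68 cm to the right of lens 2 (overall magnification ≈ -0.90).

7.68 cm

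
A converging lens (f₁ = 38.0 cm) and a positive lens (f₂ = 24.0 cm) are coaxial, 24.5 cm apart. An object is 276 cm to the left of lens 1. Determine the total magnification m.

Lens 1: 1/d_i1 = 1/(38.0) − 1/(276) = 0.02269, so d_i1 = 44.07 cm; m₁ = −d_i1/d_o1 = -0.1597.
d_o2 = 24.5 − (44.07) = -19.57 cm (virtual object).
Lens 2: 1/d_i2 = 1/(24.0) − 1/(-19.57) = 0.09277, so d_i2 = 10.78 cm; m₂ = −d_i2/d_o2 = +0.5508.
m = m₁·m₂ = (-0.1597)(+0.5508) = -0.0880.

m = -0.0880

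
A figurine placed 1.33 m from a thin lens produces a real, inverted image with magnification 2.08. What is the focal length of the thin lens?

m = −d_i/d_o ⇒ d_i = −m·d_o = −(-2.08)·(1.33) = 2.766 m.
1/f = 1/d_o + 1/d_i = 1/(1.33) + 1/(2.766) = 1.113, so f = 0.898 m.
Since f is positive, the thin lens is converging.

f = 0.898 m (converging)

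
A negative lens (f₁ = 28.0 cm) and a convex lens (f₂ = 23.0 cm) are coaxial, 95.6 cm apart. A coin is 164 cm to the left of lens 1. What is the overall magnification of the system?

f₁ = −28.0 cm (diverging).
Lens 1: 1/d_i1 = 1/(-28.0) − 1/(164) = -0.04181, so d_i1 = -23.92 cm; m₁ = −d_i1/d_o1 = +0.1459.
d_o2 = 95.6 − (-23.92) = 119.5 cm.
Lens 2: 1/d_i2 = 1/(23.0) − 1/(119.5) = 0.03511, so d_i2 = 28.48 cm; m₂ = −d_i2/d_o2 = -0.2383.
m = m₁·m₂ = (+0.1459)(-0.2383) = -0.0348.

m = -0.0348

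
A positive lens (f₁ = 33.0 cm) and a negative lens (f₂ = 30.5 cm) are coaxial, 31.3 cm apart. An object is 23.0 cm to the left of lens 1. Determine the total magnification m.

Lens 1: 1/d_i1 = 1/(33.0) − 1/(23.0) = -0.01318, so d_i1 = -75.90 cm; m₁ = −d_i1/d_o1 = +3.300.
d_o2 = 31.3 − (-75.90) = 107.2 cm.
f₂ = −30.5 cm (diverging).
Lens 2: 1/d_i2 = 1/(-30.5) − 1/(107.2) = -0.04212, so d_i2 = -23.74 cm; m₂ = −d_i2/d_o2 = +0.2215.
m = m₁·m₂ = (+3.300)(+0.2215) = +0.731.

m = +0.731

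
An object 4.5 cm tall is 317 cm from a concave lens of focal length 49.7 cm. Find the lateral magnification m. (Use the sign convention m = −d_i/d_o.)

For a concave lens, f = -49.7 cm.
1/d_i = 1/f − 1/d_o = 1/(-49.70) − 1/(317) = -0.02328, so d_i = -42.96 cm.
m = −d_i/d_o = −(-42.96)/(317) = +0.136.
The image is virtual, upright and reduced, on the same side as the object.

m = +0.136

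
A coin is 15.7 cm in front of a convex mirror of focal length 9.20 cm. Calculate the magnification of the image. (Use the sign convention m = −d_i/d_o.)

m = +0.369

For a convex mirror, f = -9.20 cm.
1/d_i = 1/f − 1/d_o = 1/(-9.200) − 1/(15.7) = -0.1724, so d_i = -5.801 cm.
m = −d_i/d_o = −(-5.801)/(15.7) = +0.369.
The image is virtual, upright and reduced, behind the mirror.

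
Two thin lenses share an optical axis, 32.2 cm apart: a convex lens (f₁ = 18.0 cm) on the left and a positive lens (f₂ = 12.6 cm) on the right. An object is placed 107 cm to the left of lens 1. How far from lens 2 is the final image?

Lens 1: 1/d_i1 = 1/f₁ − 1/d_o1 = 1/(18.0) − 1/(107) = 0.04621, so d_i1 = 21.64 cm.
The intermediate image is 21.64 cm to the right of lens 1, which is 32.2 − (21.64) = 10.56 cm to the left of lens 2, so d_o2 = +10.56 cm.
Lens 2: 1/d_i2 = 1/f₂ − 1/d_o2 = 1/(12.6) − 1/(10.56) = -0.01533, so d_i2 = -65.2 cm.
The final image is virtual, 65.2 cm to the left of lens 2 (overall magnification ≈ -1.2).

65.2 cm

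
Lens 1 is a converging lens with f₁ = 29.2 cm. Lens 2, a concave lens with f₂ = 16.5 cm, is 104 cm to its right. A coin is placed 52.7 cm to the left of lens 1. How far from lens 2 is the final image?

11.6 cm

Lens 1: 1/d_i1 = 1/f₁ − 1/d_o1 = 1/(29.2) − 1/(52.7) = 0.01527, so d_i1 = 65.48 cm.
The intermediate image is 65.48 cm to the right of lens 1, which is 104 − (65.48) = 38.52 cm to the left of lens 2, so d_o2 = +38.52 cm.
Lens 2 is diverging, so f₂ = −16.5 cm.
Lens 2: 1/d_i2 = 1/f₂ − 1/d_o2 = 1/(-16.5) − 1/(38.52) = -0.08657, so d_i2 = -11.6 cm.
The final image is virtual, 11.6 cm to the left of lens 2 (overall magnification ≈ -0.37).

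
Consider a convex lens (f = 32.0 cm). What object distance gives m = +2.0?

m = −d_i/d_o ⇒ d_i = −m·d_o.
1/f = 1/d_o + 1/d_i = 1/d_o − 1/(m·d_o) = (1 − 1/m)/d_o, so d_o = f(1 − 1/m) = (32.00)(1 − 1/(+2.0)) = 16.0 cm.

16.0 cm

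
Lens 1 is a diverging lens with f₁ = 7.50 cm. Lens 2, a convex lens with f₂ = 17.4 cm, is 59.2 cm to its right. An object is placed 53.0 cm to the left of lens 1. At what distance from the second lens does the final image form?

23.7 cm

Lens 1 is diverging, so f₁ = −7.50 cm.
Lens 1: 1/d_i1 = 1/f₁ − 1/d_o1 = 1/(-7.50) − 1/(53.0) = -0.1522, so d_i1 = -6.570 cm.
The intermediate image is 6.570 cm to the left of lens 1 (virtual), which is 59.2 − (-6.570) = 65.77 cm to the left of lens 2, so d_o2 = +65.77 cm.
Lens 2: 1/d_i2 = 1/f₂ − 1/d_o2 = 1/(17.4) − 1/(65.77) = 0.04227, so d_i2 = 23.7 cm.
The final image is real, 23.7 cm to the right of lens 2 (overall magnification ≈ -0.045).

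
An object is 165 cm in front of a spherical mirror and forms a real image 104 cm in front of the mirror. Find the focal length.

Real image ⇒ d_i = +104 cm.
1/f = 1/d_o + 1/d_i = 1/(165) + 1/(104) = 0.01568, so f = 63.8 cm.
Since f is positive, the spherical mirror is concave.

f = 63.8 cm (concave)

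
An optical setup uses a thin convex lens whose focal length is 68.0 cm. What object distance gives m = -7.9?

76.6 cm

m = −d_i/d_o ⇒ d_i = −m·d_o.
1/f = 1/d_o + 1/d_i = 1/d_o − 1/(m·d_o) = (1 − 1/m)/d_o, so d_o = f(1 − 1/m) = (68.00)(1 − 1/(-7.9)) = 76.6 cm.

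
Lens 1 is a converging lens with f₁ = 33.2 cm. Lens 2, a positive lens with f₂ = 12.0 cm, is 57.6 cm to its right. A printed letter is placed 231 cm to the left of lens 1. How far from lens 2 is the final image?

Lens 1: 1/d_i1 = 1/f₁ − 1/d_o1 = 1/(33.2) − 1/(231) = 0.02579, so d_i1 = 38.77 cm.
The intermediate image is 38.77 cm to the right of lens 1, which is 57.6 − (38.77) = 18.83 cm to the left of lens 2, so d_o2 = +18.83 cm.
Lens 2: 1/d_i2 = 1/f₂ − 1/d_o2 = 1/(12.0) − 1/(18.83) = 0.03023, so d_i2 = 33.1 cm.
The final image is real, 33.1 cm to the right of lens 2 (overall magnification ≈ 0.30).

33.1 cm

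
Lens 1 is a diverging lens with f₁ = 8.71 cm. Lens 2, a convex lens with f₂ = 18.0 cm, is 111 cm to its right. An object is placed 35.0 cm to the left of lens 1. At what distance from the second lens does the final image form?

21.2 cm

Lens 1 is diverging, so f₁ = −8.71 cm.
Lens 1: 1/d_i1 = 1/f₁ − 1/d_o1 = 1/(-8.71) − 1/(35.0) = -0.1434, so d_i1 = -6.974 cm.
The intermediate image is 6.974 cm to the left of lens 1 (virtual), which is 111 − (-6.974) = 118.0 cm to the left of lens 2, so d_o2 = +118.0 cm.
Lens 2: 1/d_i2 = 1/f₂ − 1/d_o2 = 1/(18.0) − 1/(118.0) = 0.04708, so d_i2 = 21.2 cm.
The final image is real, 21.2 cm to the right of lens 2 (overall magnification ≈ -0.036).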